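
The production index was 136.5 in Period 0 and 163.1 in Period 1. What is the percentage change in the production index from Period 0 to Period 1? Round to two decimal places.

Change = (163.1 − 136.5) / 136.5 × 100
       = 26.6 / 136.5 × 100 = 19.4872%

19.49%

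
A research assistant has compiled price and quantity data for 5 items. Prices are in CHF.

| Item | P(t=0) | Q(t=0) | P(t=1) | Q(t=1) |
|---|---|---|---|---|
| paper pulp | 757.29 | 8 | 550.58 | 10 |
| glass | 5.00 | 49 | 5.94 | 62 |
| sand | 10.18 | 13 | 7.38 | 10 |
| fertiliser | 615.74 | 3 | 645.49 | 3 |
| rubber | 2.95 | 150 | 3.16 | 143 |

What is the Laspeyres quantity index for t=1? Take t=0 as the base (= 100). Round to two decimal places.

Laspeyres quantity index uses base-period prices as weights.
ΣP(t=0)·Q(t=1) = 757.29×10 + 5.00×62 + 10.18×10 + 615.74×3 + 2.95×143 = 7572.9 + 310 + 101.8 + 1847.22 + 421.85 = 10253.77
ΣP(t=0)·Q(t=0) = 757.29×8 + 5.00×49 + 10.18×13 + 615.74×3 + 2.95×150 = 6058.32 + 245 + 132.34 + 1847.22 + 442.5 = 8725.38
Index = 10253.77 / 8725.38 × 100 = 117.5166

117.52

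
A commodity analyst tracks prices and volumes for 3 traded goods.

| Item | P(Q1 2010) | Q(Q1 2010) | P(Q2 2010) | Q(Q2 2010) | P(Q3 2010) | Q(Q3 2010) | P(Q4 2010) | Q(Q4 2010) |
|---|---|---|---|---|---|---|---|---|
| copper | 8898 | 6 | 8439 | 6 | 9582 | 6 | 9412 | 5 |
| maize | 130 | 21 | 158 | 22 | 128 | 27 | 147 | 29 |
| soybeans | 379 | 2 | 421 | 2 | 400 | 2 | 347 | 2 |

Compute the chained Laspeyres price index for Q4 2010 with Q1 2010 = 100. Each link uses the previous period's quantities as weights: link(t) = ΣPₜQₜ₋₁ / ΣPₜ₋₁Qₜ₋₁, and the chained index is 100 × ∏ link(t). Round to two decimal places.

106.07

Link Q1 2010→Q2 2010:
ΣP(Q2 2010)Q(Q1 2010) = 8439×6 + 158×21 + 421×2 = 50634 + 3318 + 842 = 54794
ΣP(Q1 2010)Q(Q1 2010) = 8898×6 + 130×21 + 379×2 = 53388 + 2730 + 758 = 56876
link = 54794/56876 = 0.963394
Link Q2 2010→Q3 2010:
ΣP(Q3 2010)Q(Q2 2010) = 9582×6 + 128×22 + 400×2 = 57492 + 2816 + 800 = 61108
ΣP(Q2 2010)Q(Q2 2010) = 8439×6 + 158×22 + 421×2 = 50634 + 3476 + 842 = 54952
link = 61108/54952 = 1.112025
Link Q3 2010→Q4 2010:
ΣP(Q4 2010)Q(Q3 2010) = 9412×6 + 147×27 + 347×2 = 56472 + 3969 + 694 = 61135
ΣP(Q3 2010)Q(Q3 2010) = 9582×6 + 128×27 + 400×2 = 57492 + 3456 + 800 = 61748
link = 61135/61748 = 0.990073
Chained index = 100 × 0.963394 × 1.112025 × 0.990073 = 106.0683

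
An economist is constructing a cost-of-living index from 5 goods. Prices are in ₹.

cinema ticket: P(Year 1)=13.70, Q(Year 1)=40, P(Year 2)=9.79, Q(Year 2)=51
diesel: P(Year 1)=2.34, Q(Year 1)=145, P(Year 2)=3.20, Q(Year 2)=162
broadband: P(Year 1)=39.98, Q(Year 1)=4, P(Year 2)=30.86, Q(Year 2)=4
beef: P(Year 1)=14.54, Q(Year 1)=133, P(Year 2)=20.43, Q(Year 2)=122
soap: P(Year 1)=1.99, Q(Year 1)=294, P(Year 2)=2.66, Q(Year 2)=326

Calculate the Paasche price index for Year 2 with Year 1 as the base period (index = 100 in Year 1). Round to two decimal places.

Paasche price index uses current-period quantities as weights.
ΣP(Year 2)·Q(Year 2) = 9.79×51 + 3.20×162 + 30.86×4 + 20.43×122 + 2.66×326 = 499.29 + 518.4 + 123.44 + 2492.46 + 867.16 = 4500.75
ΣP(Year 1)·Q(Year 2) = 13.70×51 + 2.34×162 + 39.98×4 + 14.54×122 + 1.99×326 = 698.7 + 379.08 + 159.92 + 1773.88 + 648.74 = 3660.32
Index = 4500.75 / 3660.32 × 100 = 122.9606

122.96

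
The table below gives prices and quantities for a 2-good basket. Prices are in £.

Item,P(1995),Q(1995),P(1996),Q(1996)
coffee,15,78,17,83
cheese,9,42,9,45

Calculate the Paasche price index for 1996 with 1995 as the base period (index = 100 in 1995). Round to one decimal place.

110.1

Paasche price index uses current-period quantities as weights.
ΣP(1996)·Q(1996) = 17×83 + 9×45 = 1411 + 405 = 1816
ΣP(1995)·Q(1996) = 15×83 + 9×45 = 1245 + 405 = 1650
Index = 1816 / 1650 × 100 = 110.0606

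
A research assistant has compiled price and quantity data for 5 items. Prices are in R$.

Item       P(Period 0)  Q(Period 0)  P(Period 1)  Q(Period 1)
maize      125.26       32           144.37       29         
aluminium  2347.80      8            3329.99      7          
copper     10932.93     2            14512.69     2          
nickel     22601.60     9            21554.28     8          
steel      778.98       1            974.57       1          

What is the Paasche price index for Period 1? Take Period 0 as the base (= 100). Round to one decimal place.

102.9

Paasche price index uses current-period quantities as weights.
ΣP(Period 1)·Q(Period 1) = 144.37×29 + 3329.99×7 + 14512.69×2 + 21554.28×8 + 974.57×1 = 4186.73 + 23309.93 + 29025.38 + 172434.24 + 974.57 = 229930.85
ΣP(Period 0)·Q(Period 1) = 125.26×29 + 2347.80×7 + 10932.93×2 + 22601.60×8 + 778.98×1 = 3632.54 + 16434.6 + 21865.86 + 180812.8 + 778.98 = 223524.78
Index = 229930.85 / 223524.78 × 100 = 102.8659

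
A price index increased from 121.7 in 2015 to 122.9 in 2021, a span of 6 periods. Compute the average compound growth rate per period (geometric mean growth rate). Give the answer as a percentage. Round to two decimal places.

Growth factor = (122.9/121.7)^(1/6) = (1.009860)^(1/6) = 1.001637
Growth rate = 1.001637 − 1 = 0.001637 = 0.1637%

0.16%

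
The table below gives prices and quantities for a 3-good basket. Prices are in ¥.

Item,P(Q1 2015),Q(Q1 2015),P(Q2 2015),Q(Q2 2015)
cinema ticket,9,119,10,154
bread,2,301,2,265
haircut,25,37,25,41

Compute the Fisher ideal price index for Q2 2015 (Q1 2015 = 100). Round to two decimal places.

104.91

Laspeyres component (base-period weights):
ΣP(Q2 2015)Q(Q1 2015) = 10×119 + 2×301 + 25×37 = 1190 + 602 + 925 = 2717
ΣP(Q1 2015)Q(Q1 2015) = 9×119 + 2×301 + 25×37 = 1071 + 602 + 925 = 2598
L = 2717 / 2598 × 100 = 104.5804
Paasche component (current-period weights):
ΣP(Q2 2015)Q(Q2 2015) = 10×154 + 2×265 + 25×41 = 1540 + 530 + 1025 = 3095
ΣP(Q1 2015)Q(Q2 2015) = 9×154 + 2×265 + 25×41 = 1386 + 530 + 1025 = 2941
P = 3095 / 2941 × 100 = 105.2363
Fisher = √(L × P) = √(104.5804 × 105.2363) = 104.9079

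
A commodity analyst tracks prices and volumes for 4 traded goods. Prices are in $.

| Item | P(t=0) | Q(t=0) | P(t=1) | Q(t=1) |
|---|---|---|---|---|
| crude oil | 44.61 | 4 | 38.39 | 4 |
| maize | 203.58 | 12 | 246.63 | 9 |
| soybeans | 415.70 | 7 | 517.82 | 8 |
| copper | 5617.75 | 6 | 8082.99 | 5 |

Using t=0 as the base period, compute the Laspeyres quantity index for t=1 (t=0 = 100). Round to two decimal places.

85.19

Laspeyres quantity index uses base-period prices as weights.
ΣP(t=0)·Q(t=1) = 44.61×4 + 203.58×9 + 415.70×8 + 5617.75×5 = 178.44 + 1832.22 + 3325.6 + 28088.75 = 33425.01
ΣP(t=0)·Q(t=0) = 44.61×4 + 203.58×12 + 415.70×7 + 5617.75×6 = 178.44 + 2442.96 + 2909.9 + 33706.5 = 39237.8
Index = 33425.01 / 39237.8 × 100 = 85.1857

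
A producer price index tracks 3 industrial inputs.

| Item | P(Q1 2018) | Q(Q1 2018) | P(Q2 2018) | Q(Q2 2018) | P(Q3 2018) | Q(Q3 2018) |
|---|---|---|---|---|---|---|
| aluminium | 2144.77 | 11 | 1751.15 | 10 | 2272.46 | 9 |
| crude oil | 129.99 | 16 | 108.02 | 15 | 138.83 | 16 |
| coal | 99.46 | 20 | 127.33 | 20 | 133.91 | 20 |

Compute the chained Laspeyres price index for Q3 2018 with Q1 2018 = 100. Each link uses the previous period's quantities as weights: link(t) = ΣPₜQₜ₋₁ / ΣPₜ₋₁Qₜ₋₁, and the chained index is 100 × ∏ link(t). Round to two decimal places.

107.88

Link Q1 2018→Q2 2018:
ΣP(Q2 2018)Q(Q1 2018) = 1751.15×11 + 108.02×16 + 127.33×20 = 19262.65 + 1728.32 + 2546.6 = 23537.57
ΣP(Q1 2018)Q(Q1 2018) = 2144.77×11 + 129.99×16 + 99.46×20 = 23592.47 + 2079.84 + 1989.2 = 27661.51
link = 23537.57/27661.51 = 0.850914
Link Q2 2018→Q3 2018:
ΣP(Q3 2018)Q(Q2 2018) = 2272.46×10 + 138.83×15 + 133.91×20 = 22724.6 + 2082.45 + 2678.2 = 27485.25
ΣP(Q2 2018)Q(Q2 2018) = 1751.15×10 + 108.02×15 + 127.33×20 = 17511.5 + 1620.3 + 2546.6 = 21678.4
link = 27485.25/21678.4 = 1.267863
Chained index = 100 × 0.850914 × 1.267863 = 107.8843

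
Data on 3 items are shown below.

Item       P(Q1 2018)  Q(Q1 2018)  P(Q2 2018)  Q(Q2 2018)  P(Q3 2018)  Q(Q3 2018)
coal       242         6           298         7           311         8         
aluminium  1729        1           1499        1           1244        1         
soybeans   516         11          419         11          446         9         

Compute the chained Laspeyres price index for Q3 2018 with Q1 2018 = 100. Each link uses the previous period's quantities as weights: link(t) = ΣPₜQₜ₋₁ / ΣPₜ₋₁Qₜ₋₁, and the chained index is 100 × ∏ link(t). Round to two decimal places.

90.60

Link Q1 2018→Q2 2018:
ΣP(Q2 2018)Q(Q1 2018) = 298×6 + 1499×1 + 419×11 = 1788 + 1499 + 4609 = 7896
ΣP(Q1 2018)Q(Q1 2018) = 242×6 + 1729×1 + 516×11 = 1452 + 1729 + 5676 = 8857
link = 7896/8857 = 0.891498
Link Q2 2018→Q3 2018:
ΣP(Q3 2018)Q(Q2 2018) = 311×7 + 1244×1 + 446×11 = 2177 + 1244 + 4906 = 8327
ΣP(Q2 2018)Q(Q2 2018) = 298×7 + 1499×1 + 419×11 = 2086 + 1499 + 4609 = 8194
link = 8327/8194 = 1.016231
Chained index = 100 × 0.891498 × 1.016231 = 90.5969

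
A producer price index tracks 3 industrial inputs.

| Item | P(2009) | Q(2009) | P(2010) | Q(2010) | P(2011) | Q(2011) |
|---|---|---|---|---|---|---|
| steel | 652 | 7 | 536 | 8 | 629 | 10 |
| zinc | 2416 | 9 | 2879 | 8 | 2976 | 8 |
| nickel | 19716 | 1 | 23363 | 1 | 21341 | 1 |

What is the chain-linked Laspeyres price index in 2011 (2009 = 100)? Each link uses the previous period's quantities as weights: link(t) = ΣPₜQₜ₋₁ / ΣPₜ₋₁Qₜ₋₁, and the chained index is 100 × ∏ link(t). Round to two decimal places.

Link 2009→2010:
ΣP(2010)Q(2009) = 536×7 + 2879×9 + 23363×1 = 3752 + 25911 + 23363 = 53026
ΣP(2009)Q(2009) = 652×7 + 2416×9 + 19716×1 = 4564 + 21744 + 19716 = 46024
link = 53026/46024 = 1.152138
Link 2010→2011:
ΣP(2011)Q(2010) = 629×8 + 2976×8 + 21341×1 = 5032 + 23808 + 21341 = 50181
ΣP(2010)Q(2010) = 536×8 + 2879×8 + 23363×1 = 4288 + 23032 + 23363 = 50683
link = 50181/50683 = 0.990095
Chained index = 100 × 1.152138 × 0.990095 = 114.0726

114.07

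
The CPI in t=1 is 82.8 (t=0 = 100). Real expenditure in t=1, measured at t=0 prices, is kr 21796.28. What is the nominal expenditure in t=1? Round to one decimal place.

Nominal = Real × (Index/100) = 21796.28 × (82.8/100)
        = 21796.28 × 0.828 = 18047.3198

18047.3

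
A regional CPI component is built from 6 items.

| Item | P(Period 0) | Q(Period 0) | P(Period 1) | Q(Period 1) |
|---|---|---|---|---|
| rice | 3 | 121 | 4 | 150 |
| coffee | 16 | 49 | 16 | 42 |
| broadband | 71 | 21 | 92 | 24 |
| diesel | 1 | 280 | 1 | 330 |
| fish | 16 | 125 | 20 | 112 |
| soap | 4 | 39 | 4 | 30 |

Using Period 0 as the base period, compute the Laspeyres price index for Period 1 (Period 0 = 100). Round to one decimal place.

Laspeyres price index uses base-period quantities as weights.
ΣP(Period 1)·Q(Period 0) = 4×121 + 16×49 + 92×21 + 1×280 + 20×125 + 4×39 = 484 + 784 + 1932 + 280 + 2500 + 156 = 6136
ΣP(Period 0)·Q(Period 0) = 3×121 + 16×49 + 71×21 + 1×280 + 16×125 + 4×39 = 363 + 784 + 1491 + 280 + 2000 + 156 = 5074
Index = 6136 / 5074 × 100 = 120.9302

120.9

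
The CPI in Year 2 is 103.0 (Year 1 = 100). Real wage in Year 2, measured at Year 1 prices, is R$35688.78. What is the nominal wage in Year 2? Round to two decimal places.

Nominal = Real × (Index/100) = 35688.78 × (103.0/100)
        = 35688.78 × 1.030 = 36759.4434

36759.44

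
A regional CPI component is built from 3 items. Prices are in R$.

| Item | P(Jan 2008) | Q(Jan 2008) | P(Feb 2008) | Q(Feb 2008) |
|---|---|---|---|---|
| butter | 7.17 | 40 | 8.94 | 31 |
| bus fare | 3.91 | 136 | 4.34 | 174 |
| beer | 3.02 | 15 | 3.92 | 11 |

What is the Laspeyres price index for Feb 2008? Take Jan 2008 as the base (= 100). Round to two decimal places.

116.53

Laspeyres price index uses base-period quantities as weights.
ΣP(Feb 2008)·Q(Jan 2008) = 8.94×40 + 4.34×136 + 3.92×15 = 357.6 + 590.24 + 58.8 = 1006.64
ΣP(Jan 2008)·Q(Jan 2008) = 7.17×40 + 3.91×136 + 3.02×15 = 286.8 + 531.76 + 45.3 = 863.86
Index = 1006.64 / 863.86 × 100 = 116.5281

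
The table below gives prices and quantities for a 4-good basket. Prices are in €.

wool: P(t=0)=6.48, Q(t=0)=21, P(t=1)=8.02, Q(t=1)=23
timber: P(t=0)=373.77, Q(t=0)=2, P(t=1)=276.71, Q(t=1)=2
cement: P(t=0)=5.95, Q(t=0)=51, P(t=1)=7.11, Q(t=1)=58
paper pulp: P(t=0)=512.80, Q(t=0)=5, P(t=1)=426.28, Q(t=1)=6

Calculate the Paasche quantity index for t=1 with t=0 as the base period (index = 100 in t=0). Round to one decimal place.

Paasche quantity index uses current-period prices as weights.
ΣP(t=1)·Q(t=1) = 8.02×23 + 276.71×2 + 7.11×58 + 426.28×6 = 184.46 + 553.42 + 412.38 + 2557.68 = 3707.94
ΣP(t=1)·Q(t=0) = 8.02×21 + 276.71×2 + 7.11×51 + 426.28×5 = 168.42 + 553.42 + 362.61 + 2131.4 = 3215.85
Index = 3707.94 / 3215.85 × 100 = 115.3020

115.3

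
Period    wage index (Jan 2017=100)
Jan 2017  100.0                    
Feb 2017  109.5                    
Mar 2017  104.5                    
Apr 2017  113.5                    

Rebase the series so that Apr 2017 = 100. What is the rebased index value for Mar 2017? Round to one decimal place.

92.1

Rebased(Mar 2017) = 104.5 / 113.5 × 100 = 92.0705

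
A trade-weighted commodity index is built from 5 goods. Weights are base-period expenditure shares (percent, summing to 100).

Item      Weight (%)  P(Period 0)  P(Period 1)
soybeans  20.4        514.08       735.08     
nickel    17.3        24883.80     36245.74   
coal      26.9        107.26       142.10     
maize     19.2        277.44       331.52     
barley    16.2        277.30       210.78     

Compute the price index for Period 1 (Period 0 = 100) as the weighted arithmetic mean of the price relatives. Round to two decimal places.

soybeans: 20.4 × (735.08/514.08) = 20.4 × 1.429894 = 29.1698
nickel: 17.3 × (36245.74/24883.80) = 17.3 × 1.456600 = 25.1992
coal: 26.9 × (142.10/107.26) = 26.9 × 1.324818 = 35.6376
maize: 19.2 × (331.52/277.44) = 19.2 × 1.194925 = 22.9426
barley: 16.2 × (210.78/277.30) = 16.2 × 0.760115 = 12.3139
Index = Σ wᵢ·(p₁ᵢ/p₀ᵢ) = 29.1698 + 25.1992 + 35.6376 + 22.9426 + 12.3139 = 125.2631

125.26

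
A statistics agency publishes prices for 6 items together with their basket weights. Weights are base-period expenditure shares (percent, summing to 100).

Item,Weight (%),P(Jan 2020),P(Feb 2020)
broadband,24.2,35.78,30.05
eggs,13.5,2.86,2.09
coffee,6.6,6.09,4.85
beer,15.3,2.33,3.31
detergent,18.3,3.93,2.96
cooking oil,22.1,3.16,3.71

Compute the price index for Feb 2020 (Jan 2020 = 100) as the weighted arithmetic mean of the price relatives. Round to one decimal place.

broadband: 24.2 × (30.05/35.78) = 24.2 × 0.839855 = 20.3245
eggs: 13.5 × (2.09/2.86) = 13.5 × 0.730769 = 9.8654
coffee: 6.6 × (4.85/6.09) = 6.6 × 0.796388 = 5.2562
beer: 15.3 × (3.31/2.33) = 15.3 × 1.420601 = 21.7352
detergent: 18.3 × (2.96/3.93) = 18.3 × 0.753181 = 13.7832
cooking oil: 22.1 × (3.71/3.16) = 22.1 × 1.174051 = 25.9465
Index = Σ wᵢ·(p₁ᵢ/p₀ᵢ) = 20.3245 + 9.8654 + 5.2562 + 21.7352 + 13.7832 + 25.9465 = 96.9109

96.9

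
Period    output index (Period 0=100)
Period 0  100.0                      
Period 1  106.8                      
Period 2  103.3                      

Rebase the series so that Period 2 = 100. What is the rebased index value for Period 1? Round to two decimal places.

103.39

Rebased(Period 1) = 106.8 / 103.3 × 100 = 103.3882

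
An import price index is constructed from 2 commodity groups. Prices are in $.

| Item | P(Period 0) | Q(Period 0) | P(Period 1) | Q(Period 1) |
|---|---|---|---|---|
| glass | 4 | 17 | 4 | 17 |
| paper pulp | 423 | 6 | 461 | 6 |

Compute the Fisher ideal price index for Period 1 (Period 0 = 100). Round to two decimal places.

108.75

Laspeyres component (base-period weights):
ΣP(Period 1)Q(Period 0) = 4×17 + 461×6 = 68 + 2766 = 2834
ΣP(Period 0)Q(Period 0) = 4×17 + 423×6 = 68 + 2538 = 2606
L = 2834 / 2606 × 100 = 108.7490
Paasche component (current-period weights):
ΣP(Period 1)Q(Period 1) = 4×17 + 461×6 = 68 + 2766 = 2834
ΣP(Period 0)Q(Period 1) = 4×17 + 423×6 = 68 + 2538 = 2606
P = 2834 / 2606 × 100 = 108.7490
Fisher = √(L × P) = √(108.7490 × 108.7490) = 108.7490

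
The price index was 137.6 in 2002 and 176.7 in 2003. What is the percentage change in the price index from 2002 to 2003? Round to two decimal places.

Change = (176.7 − 137.6) / 137.6 × 100
       = 39.1 / 137.6 × 100 = 28.4157%

28.42%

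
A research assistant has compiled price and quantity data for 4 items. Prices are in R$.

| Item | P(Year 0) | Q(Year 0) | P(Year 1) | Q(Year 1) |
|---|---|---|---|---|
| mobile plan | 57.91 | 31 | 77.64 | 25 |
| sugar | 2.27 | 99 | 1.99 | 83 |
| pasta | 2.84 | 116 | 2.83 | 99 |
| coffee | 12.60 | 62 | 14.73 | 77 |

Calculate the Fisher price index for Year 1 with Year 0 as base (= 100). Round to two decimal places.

122.38

Laspeyres component (base-period weights):
ΣP(Year 1)Q(Year 0) = 77.64×31 + 1.99×99 + 2.83×116 + 14.73×62 = 2406.84 + 197.01 + 328.28 + 913.26 = 3845.39
ΣP(Year 0)Q(Year 0) = 57.91×31 + 2.27×99 + 2.84×116 + 12.60×62 = 1795.21 + 224.73 + 329.44 + 781.2 = 3130.58
L = 3845.39 / 3130.58 × 100 = 122.8331
Paasche component (current-period weights):
ΣP(Year 1)Q(Year 1) = 77.64×25 + 1.99×83 + 2.83×99 + 14.73×77 = 1941 + 165.17 + 280.17 + 1134.21 = 3520.55
ΣP(Year 0)Q(Year 1) = 57.91×25 + 2.27×83 + 2.84×99 + 12.60×77 = 1447.75 + 188.41 + 281.16 + 970.2 = 2887.52
P = 3520.55 / 2887.52 × 100 = 121.9230
Fisher = √(L × P) = √(122.8331 × 121.9230) = 122.3772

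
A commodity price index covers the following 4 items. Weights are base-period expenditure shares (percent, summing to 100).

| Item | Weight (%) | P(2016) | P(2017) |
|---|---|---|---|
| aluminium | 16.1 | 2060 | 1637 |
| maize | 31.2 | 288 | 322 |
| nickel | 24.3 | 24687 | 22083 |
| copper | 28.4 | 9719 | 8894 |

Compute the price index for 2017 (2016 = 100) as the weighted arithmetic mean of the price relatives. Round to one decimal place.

95.4

aluminium: 16.1 × (1637/2060) = 16.1 × 0.794660 = 12.7940
maize: 31.2 × (322/288) = 31.2 × 1.118056 = 34.8833
nickel: 24.3 × (22083/24687) = 24.3 × 0.894519 = 21.7368
copper: 28.4 × (8894/9719) = 28.4 × 0.915115 = 25.9893
Index = Σ wᵢ·(p₁ᵢ/p₀ᵢ) = 12.7940 + 34.8833 + 21.7368 + 25.9893 = 95.4034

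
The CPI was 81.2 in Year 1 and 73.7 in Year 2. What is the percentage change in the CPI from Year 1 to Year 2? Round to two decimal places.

Change = (73.7 − 81.2) / 81.2 × 100
       = -7.5 / 81.2 × 100 = -9.2365%

-9.24%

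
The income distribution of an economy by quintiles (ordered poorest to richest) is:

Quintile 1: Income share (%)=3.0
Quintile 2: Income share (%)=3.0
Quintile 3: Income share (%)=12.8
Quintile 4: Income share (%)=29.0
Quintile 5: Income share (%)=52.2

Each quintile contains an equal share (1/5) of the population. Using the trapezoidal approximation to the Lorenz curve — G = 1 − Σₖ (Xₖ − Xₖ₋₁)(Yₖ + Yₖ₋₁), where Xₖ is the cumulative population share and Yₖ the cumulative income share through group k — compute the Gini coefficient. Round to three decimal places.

0.498

Cumulative income shares Yₖ: 0.0300, 0.0600, 0.1880, 0.4780, 1.0000
Σ (Xₖ−Xₖ₋₁)(Yₖ+Yₖ₋₁) = (1/5)(0.0300+0.0000) + (1/5)(0.0600+0.0300) + (1/5)(0.1880+0.0600) + (1/5)(0.4780+0.1880) + (1/5)(1.0000+0.4780)
  = 0.0060 + 0.0180 + 0.0496 + 0.1332 + 0.2956 = 0.5024
G = 1 − 0.5024 = 0.4976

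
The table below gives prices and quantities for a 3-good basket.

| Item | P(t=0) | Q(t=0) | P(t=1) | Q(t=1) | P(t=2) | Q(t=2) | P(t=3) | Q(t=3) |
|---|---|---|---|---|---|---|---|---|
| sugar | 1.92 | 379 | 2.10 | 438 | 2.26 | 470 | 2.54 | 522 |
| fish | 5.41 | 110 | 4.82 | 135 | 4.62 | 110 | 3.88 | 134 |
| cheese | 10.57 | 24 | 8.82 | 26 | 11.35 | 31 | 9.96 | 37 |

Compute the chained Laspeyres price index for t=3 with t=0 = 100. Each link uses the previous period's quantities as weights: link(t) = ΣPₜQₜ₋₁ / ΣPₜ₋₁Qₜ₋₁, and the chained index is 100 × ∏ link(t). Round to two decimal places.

Link t=0→t=1:
ΣP(t=1)Q(t=0) = 2.10×379 + 4.82×110 + 8.82×24 = 795.9 + 530.2 + 211.68 = 1537.78
ΣP(t=0)Q(t=0) = 1.92×379 + 5.41×110 + 10.57×24 = 727.68 + 595.1 + 253.68 = 1576.46
link = 1537.78/1576.46 = 0.975464
Link t=1→t=2:
ΣP(t=2)Q(t=1) = 2.26×438 + 4.62×135 + 11.35×26 = 989.88 + 623.7 + 295.1 = 1908.68
ΣP(t=1)Q(t=1) = 2.10×438 + 4.82×135 + 8.82×26 = 919.8 + 650.7 + 229.32 = 1799.82
link = 1908.68/1799.82 = 1.060484
Link t=2→t=3:
ΣP(t=3)Q(t=2) = 2.54×470 + 3.88×110 + 9.96×31 = 1193.8 + 426.8 + 308.76 = 1929.36
ΣP(t=2)Q(t=2) = 2.26×470 + 4.62×110 + 11.35×31 = 1062.2 + 508.2 + 351.85 = 1922.25
link = 1929.36/1922.25 = 1.003699
Chained index = 100 × 0.975464 × 1.060484 × 1.003699 = 103.8290

103.83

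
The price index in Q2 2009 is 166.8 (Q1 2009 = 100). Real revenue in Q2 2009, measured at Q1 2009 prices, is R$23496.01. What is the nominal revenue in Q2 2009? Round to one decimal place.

39191.3

Nominal = Real × (Index/100) = 23496.01 × (166.8/100)
        = 23496.01 × 1.668 = 39191.3447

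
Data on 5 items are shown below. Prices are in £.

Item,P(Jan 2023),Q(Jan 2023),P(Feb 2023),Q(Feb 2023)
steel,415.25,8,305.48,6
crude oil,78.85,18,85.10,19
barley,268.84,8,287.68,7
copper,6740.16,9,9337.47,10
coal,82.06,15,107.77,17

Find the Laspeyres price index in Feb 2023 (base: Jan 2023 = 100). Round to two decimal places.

133.65

Laspeyres price index uses base-period quantities as weights.
ΣP(Feb 2023)·Q(Jan 2023) = 305.48×8 + 85.10×18 + 287.68×8 + 9337.47×9 + 107.77×15 = 2443.84 + 1531.8 + 2301.44 + 84037.23 + 1616.55 = 91930.86
ΣP(Jan 2023)·Q(Jan 2023) = 415.25×8 + 78.85×18 + 268.84×8 + 6740.16×9 + 82.06×15 = 3322 + 1419.3 + 2150.72 + 60661.44 + 1230.9 = 68784.36
Index = 91930.86 / 68784.36 × 100 = 133.6508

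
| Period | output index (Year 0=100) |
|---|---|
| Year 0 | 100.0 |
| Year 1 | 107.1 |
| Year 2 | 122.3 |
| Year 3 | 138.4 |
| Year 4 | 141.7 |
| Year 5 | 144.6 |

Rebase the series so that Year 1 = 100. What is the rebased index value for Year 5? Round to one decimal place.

Rebased(Year 5) = 144.6 / 107.1 × 100 = 135.0140

135.0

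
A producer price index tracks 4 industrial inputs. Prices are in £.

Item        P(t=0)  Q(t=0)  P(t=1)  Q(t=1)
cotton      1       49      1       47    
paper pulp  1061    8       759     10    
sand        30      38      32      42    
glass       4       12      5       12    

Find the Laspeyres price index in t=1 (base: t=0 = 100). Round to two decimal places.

Laspeyres price index uses base-period quantities as weights.
ΣP(t=1)·Q(t=0) = 1×49 + 759×8 + 32×38 + 5×12 = 49 + 6072 + 1216 + 60 = 7397
ΣP(t=0)·Q(t=0) = 1×49 + 1061×8 + 30×38 + 4×12 = 49 + 8488 + 1140 + 48 = 9725
Index = 7397 / 9725 × 100 = 76.0617

76.06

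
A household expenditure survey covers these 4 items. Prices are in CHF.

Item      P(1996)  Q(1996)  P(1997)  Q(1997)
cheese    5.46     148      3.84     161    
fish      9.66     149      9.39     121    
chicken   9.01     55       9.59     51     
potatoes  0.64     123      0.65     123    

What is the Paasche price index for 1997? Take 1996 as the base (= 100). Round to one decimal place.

89.8

Paasche price index uses current-period quantities as weights.
ΣP(1997)·Q(1997) = 3.84×161 + 9.39×121 + 9.59×51 + 0.65×123 = 618.24 + 1136.19 + 489.09 + 79.95 = 2323.47
ΣP(1996)·Q(1997) = 5.46×161 + 9.66×121 + 9.01×51 + 0.64×123 = 879.06 + 1168.86 + 459.51 + 78.72 = 2586.15
Index = 2323.47 / 2586.15 × 100 = 89.8428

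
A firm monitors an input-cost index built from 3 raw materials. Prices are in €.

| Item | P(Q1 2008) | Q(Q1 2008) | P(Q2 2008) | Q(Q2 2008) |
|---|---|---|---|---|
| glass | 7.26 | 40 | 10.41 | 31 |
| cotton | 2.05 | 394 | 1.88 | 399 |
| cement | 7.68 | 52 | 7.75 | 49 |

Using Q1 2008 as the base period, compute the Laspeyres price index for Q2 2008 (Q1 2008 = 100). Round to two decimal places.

104.18

Laspeyres price index uses base-period quantities as weights.
ΣP(Q2 2008)·Q(Q1 2008) = 10.41×40 + 1.88×394 + 7.75×52 = 416.4 + 740.72 + 403 = 1560.12
ΣP(Q1 2008)·Q(Q1 2008) = 7.26×40 + 2.05×394 + 7.68×52 = 290.4 + 807.7 + 399.36 = 1497.46
Index = 1560.12 / 1497.46 × 100 = 104.1844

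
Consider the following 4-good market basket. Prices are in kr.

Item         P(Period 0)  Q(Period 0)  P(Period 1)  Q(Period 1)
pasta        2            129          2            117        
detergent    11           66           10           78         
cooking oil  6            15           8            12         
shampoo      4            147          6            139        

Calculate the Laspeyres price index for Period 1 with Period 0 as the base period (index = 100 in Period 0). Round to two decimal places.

Laspeyres price index uses base-period quantities as weights.
ΣP(Period 1)·Q(Period 0) = 2×129 + 10×66 + 8×15 + 6×147 = 258 + 660 + 120 + 882 = 1920
ΣP(Period 0)·Q(Period 0) = 2×129 + 11×66 + 6×15 + 4×147 = 258 + 726 + 90 + 588 = 1662
Index = 1920 / 1662 × 100 = 115.5235

115.52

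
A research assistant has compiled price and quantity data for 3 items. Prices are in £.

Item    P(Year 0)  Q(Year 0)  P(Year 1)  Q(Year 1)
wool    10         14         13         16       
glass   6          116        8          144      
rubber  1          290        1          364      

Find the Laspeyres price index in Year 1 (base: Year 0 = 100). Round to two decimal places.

124.33

Laspeyres price index uses base-period quantities as weights.
ΣP(Year 1)·Q(Year 0) = 13×14 + 8×116 + 1×290 = 182 + 928 + 290 = 1400
ΣP(Year 0)·Q(Year 0) = 10×14 + 6×116 + 1×290 = 140 + 696 + 290 = 1126
Index = 1400 / 1126 × 100 = 124.3339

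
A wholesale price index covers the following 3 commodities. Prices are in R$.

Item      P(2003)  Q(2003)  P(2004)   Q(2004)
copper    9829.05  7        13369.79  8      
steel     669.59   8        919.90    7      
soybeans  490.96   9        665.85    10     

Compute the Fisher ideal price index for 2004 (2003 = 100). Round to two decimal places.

Laspeyres component (base-period weights):
ΣP(2004)Q(2003) = 13369.79×7 + 919.90×8 + 665.85×9 = 93588.53 + 7359.2 + 5992.65 = 106940.38
ΣP(2003)Q(2003) = 9829.05×7 + 669.59×8 + 490.96×9 = 68803.35 + 5356.72 + 4418.64 = 78578.71
L = 106940.38 / 78578.71 × 100 = 136.0933
Paasche component (current-period weights):
ΣP(2004)Q(2004) = 13369.79×8 + 919.90×7 + 665.85×10 = 106958.32 + 6439.3 + 6658.5 = 120056.12
ΣP(2003)Q(2004) = 9829.05×8 + 669.59×7 + 490.96×10 = 78632.4 + 4687.13 + 4909.6 = 88229.13
P = 120056.12 / 88229.13 × 100 = 136.0731
Fisher = √(L × P) = √(136.0933 × 136.0731) = 136.0832

136.08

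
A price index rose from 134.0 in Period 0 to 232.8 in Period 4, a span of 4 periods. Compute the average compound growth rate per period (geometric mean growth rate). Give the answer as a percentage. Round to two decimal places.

Growth factor = (232.8/134.0)^(1/4) = (1.737313)^(1/4) = 1.148073
Growth rate = 1.148073 − 1 = 0.148073 = 14.8073%

14.81%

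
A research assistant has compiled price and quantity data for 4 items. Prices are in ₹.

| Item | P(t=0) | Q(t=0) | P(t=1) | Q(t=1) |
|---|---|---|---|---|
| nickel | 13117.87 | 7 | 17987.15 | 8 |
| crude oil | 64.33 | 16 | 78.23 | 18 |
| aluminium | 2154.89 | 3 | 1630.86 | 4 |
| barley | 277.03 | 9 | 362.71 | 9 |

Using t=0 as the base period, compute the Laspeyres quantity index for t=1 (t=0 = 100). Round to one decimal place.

Laspeyres quantity index uses base-period prices as weights.
ΣP(t=0)·Q(t=1) = 13117.87×8 + 64.33×18 + 2154.89×4 + 277.03×9 = 104942.96 + 1157.94 + 8619.56 + 2493.27 = 117213.73
ΣP(t=0)·Q(t=0) = 13117.87×7 + 64.33×16 + 2154.89×3 + 277.03×9 = 91825.09 + 1029.28 + 6464.67 + 2493.27 = 101812.31
Index = 117213.73 / 101812.31 × 100 = 115.1273

115.1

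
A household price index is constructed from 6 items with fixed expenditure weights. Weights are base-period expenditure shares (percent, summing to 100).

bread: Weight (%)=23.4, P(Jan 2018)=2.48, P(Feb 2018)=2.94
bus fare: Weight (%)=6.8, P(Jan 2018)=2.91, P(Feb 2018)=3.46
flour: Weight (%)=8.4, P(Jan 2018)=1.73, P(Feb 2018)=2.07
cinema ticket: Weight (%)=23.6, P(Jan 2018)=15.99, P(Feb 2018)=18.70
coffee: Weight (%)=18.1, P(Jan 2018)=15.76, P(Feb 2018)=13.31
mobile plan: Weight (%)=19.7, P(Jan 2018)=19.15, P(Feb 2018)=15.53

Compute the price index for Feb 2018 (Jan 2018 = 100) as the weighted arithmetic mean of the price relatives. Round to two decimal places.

bread: 23.4 × (2.94/2.48) = 23.4 × 1.185484 = 27.7403
bus fare: 6.8 × (3.46/2.91) = 6.8 × 1.189003 = 8.0852
flour: 8.4 × (2.07/1.73) = 8.4 × 1.196532 = 10.0509
cinema ticket: 23.6 × (18.70/15.99) = 23.6 × 1.169481 = 27.5997
coffee: 18.1 × (13.31/15.76) = 18.1 × 0.844543 = 15.2862
mobile plan: 19.7 × (15.53/19.15) = 19.7 × 0.810966 = 15.9760
Index = Σ wᵢ·(p₁ᵢ/p₀ᵢ) = 27.7403 + 8.0852 + 10.0509 + 27.5997 + 15.2862 + 15.9760 = 104.7384

104.74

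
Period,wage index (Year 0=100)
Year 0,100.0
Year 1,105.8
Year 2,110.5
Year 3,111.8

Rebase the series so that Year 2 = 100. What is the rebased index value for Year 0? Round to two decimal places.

Rebased(Year 0) = 100.0 / 110.5 × 100 = 90.4977

90.50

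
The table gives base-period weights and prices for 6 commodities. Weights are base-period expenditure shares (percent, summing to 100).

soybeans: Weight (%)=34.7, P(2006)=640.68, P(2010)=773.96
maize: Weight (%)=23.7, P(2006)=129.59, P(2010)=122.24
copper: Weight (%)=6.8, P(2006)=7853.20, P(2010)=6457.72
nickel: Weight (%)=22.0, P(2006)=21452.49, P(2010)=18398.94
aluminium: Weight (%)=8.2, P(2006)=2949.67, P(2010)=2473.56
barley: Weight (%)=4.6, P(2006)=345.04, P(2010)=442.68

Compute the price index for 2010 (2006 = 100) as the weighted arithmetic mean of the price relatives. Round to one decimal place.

101.5

soybeans: 34.7 × (773.96/640.68) = 34.7 × 1.208029 = 41.9186
maize: 23.7 × (122.24/129.59) = 23.7 × 0.943283 = 22.3558
copper: 6.8 × (6457.72/7853.20) = 6.8 × 0.822304 = 5.5917
nickel: 22.0 × (18398.94/21452.49) = 22.0 × 0.857660 = 18.8685
aluminium: 8.2 × (2473.56/2949.67) = 8.2 × 0.838589 = 6.8764
barley: 4.6 × (442.68/345.04) = 4.6 × 1.282982 = 5.9017
Index = Σ wᵢ·(p₁ᵢ/p₀ᵢ) = 41.9186 + 22.3558 + 5.5917 + 18.8685 + 6.8764 + 5.9017 = 101.5127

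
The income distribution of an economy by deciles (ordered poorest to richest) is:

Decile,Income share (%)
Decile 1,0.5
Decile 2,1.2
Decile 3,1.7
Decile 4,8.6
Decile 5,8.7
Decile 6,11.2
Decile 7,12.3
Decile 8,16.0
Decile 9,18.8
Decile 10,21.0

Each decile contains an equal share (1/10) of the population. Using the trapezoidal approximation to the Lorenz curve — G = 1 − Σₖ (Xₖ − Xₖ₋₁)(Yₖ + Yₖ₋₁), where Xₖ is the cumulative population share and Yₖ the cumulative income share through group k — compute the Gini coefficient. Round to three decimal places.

Cumulative income shares Yₖ: 0.0050, 0.0170, 0.0340, 0.1200, 0.2070, 0.3190, 0.4420, 0.6020, 0.7900, 1.0000
Σ (Xₖ−Xₖ₋₁)(Yₖ+Yₖ₋₁) = (1/10)(0.0050+0.0000) + (1/10)(0.0170+0.0050) + (1/10)(0.0340+0.0170) + (1/10)(0.1200+0.0340) + (1/10)(0.2070+0.1200) + (1/10)(0.3190+0.2070) + (1/10)(0.4420+0.3190) + (1/10)(0.6020+0.4420) + (1/10)(0.7900+0.6020) + (1/10)(1.0000+0.7900)
  = 0.0005 + 0.0022 + 0.0051 + 0.0154 + 0.0327 + 0.0526 + 0.0761 + 0.1044 + 0.1392 + 0.1790 = 0.6072
G = 1 − 0.6072 = 0.3928

0.393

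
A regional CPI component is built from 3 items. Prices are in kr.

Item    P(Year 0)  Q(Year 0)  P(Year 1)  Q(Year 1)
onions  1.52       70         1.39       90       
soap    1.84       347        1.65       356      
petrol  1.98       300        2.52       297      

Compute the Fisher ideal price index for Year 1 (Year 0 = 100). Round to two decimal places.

106.18

Laspeyres component (base-period weights):
ΣP(Year 1)Q(Year 0) = 1.39×70 + 1.65×347 + 2.52×300 = 97.3 + 572.55 + 756 = 1425.85
ΣP(Year 0)Q(Year 0) = 1.52×70 + 1.84×347 + 1.98×300 = 106.4 + 638.48 + 594 = 1338.88
L = 1425.85 / 1338.88 × 100 = 106.4957
Paasche component (current-period weights):
ΣP(Year 1)Q(Year 1) = 1.39×90 + 1.65×356 + 2.52×297 = 125.1 + 587.4 + 748.44 = 1460.94
ΣP(Year 0)Q(Year 1) = 1.52×90 + 1.84×356 + 1.98×297 = 136.8 + 655.04 + 588.06 = 1379.9
P = 1460.94 / 1379.9 × 100 = 105.8729
Fisher = √(L × P) = √(106.4957 × 105.8729) = 106.1839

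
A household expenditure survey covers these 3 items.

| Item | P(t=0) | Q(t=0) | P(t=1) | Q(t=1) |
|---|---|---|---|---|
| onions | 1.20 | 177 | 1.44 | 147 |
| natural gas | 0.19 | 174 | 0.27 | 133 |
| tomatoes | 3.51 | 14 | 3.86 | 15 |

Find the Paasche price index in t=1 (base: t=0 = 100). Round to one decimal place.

Paasche price index uses current-period quantities as weights.
ΣP(t=1)·Q(t=1) = 1.44×147 + 0.27×133 + 3.86×15 = 211.68 + 35.91 + 57.9 = 305.49
ΣP(t=0)·Q(t=1) = 1.20×147 + 0.19×133 + 3.51×15 = 176.4 + 25.27 + 52.65 = 254.32
Index = 305.49 / 254.32 × 100 = 120.1203

120.1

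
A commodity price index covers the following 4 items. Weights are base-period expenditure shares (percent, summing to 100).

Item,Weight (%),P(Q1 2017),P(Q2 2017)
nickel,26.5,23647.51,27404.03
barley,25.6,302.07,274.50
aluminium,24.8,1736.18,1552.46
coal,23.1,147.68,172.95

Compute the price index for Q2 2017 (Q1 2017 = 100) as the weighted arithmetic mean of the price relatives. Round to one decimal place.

103.2

nickel: 26.5 × (27404.03/23647.51) = 26.5 × 1.158855 = 30.7097
barley: 25.6 × (274.50/302.07) = 25.6 × 0.908730 = 23.2635
aluminium: 24.8 × (1552.46/1736.18) = 24.8 × 0.894181 = 22.1757
coal: 23.1 × (172.95/147.68) = 23.1 × 1.171113 = 27.0527
Index = Σ wᵢ·(p₁ᵢ/p₀ᵢ) = 30.7097 + 23.2635 + 22.1757 + 27.0527 = 103.2015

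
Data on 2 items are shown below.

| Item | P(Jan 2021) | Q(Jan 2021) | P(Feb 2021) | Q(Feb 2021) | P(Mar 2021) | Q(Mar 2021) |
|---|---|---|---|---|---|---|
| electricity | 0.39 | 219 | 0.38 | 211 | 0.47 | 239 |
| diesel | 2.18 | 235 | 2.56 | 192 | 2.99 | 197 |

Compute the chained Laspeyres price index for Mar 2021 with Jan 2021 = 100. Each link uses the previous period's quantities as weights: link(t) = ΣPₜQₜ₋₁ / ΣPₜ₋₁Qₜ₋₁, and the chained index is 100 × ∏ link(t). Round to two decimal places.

134.93

Link Jan 2021→Feb 2021:
ΣP(Feb 2021)Q(Jan 2021) = 0.38×219 + 2.56×235 = 83.22 + 601.6 = 684.82
ΣP(Jan 2021)Q(Jan 2021) = 0.39×219 + 2.18×235 = 85.41 + 512.3 = 597.71
link = 684.82/597.71 = 1.145740
Link Feb 2021→Mar 2021:
ΣP(Mar 2021)Q(Feb 2021) = 0.47×211 + 2.99×192 = 99.17 + 574.08 = 673.25
ΣP(Feb 2021)Q(Feb 2021) = 0.38×211 + 2.56×192 = 80.18 + 491.52 = 571.7
link = 673.25/571.7 = 1.177628
Chained index = 100 × 1.145740 × 1.177628 = 134.9255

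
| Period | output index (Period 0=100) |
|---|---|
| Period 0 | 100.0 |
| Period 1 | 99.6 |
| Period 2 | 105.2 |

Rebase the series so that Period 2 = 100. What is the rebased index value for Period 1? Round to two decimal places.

Rebased(Period 1) = 99.6 / 105.2 × 100 = 94.6768

94.68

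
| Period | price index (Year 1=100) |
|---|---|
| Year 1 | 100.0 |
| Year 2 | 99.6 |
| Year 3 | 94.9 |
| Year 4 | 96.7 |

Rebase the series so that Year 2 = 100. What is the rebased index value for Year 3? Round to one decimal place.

95.3

Rebased(Year 3) = 94.9 / 99.6 × 100 = 95.2811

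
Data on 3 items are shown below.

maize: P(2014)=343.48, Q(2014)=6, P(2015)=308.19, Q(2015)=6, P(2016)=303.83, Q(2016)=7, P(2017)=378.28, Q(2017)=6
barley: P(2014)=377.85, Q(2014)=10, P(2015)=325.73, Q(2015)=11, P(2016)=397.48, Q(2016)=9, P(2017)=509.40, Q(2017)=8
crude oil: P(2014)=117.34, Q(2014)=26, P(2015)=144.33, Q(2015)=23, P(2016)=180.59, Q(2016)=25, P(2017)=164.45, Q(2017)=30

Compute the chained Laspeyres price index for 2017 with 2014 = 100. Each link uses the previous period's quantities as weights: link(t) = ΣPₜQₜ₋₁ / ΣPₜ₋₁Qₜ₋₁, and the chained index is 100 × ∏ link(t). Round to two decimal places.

130.81

Link 2014→2015:
ΣP(2015)Q(2014) = 308.19×6 + 325.73×10 + 144.33×26 = 1849.14 + 3257.3 + 3752.58 = 8859.02
ΣP(2014)Q(2014) = 343.48×6 + 377.85×10 + 117.34×26 = 2060.88 + 3778.5 + 3050.84 = 8890.22
link = 8859.02/8890.22 = 0.996491
Link 2015→2016:
ΣP(2016)Q(2015) = 303.83×6 + 397.48×11 + 180.59×23 = 1822.98 + 4372.28 + 4153.57 = 10348.83
ΣP(2015)Q(2015) = 308.19×6 + 325.73×11 + 144.33×23 = 1849.14 + 3583.03 + 3319.59 = 8751.76
link = 10348.83/8751.76 = 1.182486
Link 2016→2017:
ΣP(2017)Q(2016) = 378.28×7 + 509.40×9 + 164.45×25 = 2647.96 + 4584.6 + 4111.25 = 11343.81
ΣP(2016)Q(2016) = 303.83×7 + 397.48×9 + 180.59×25 = 2126.81 + 3577.32 + 4514.75 = 10218.88
link = 11343.81/10218.88 = 1.110083
Chained index = 100 × 0.996491 × 1.182486 × 1.110083 = 130.8051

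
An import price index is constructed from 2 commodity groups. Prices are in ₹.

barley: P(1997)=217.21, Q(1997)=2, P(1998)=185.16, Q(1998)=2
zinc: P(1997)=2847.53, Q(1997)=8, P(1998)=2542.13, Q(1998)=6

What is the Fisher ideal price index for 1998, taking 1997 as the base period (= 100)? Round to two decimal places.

Laspeyres component (base-period weights):
ΣP(1998)Q(1997) = 185.16×2 + 2542.13×8 = 370.32 + 20337.04 = 20707.36
ΣP(1997)Q(1997) = 217.21×2 + 2847.53×8 = 434.42 + 22780.24 = 23214.66
L = 20707.36 / 23214.66 × 100 = 89.1995
Paasche component (current-period weights):
ΣP(1998)Q(1998) = 185.16×2 + 2542.13×6 = 370.32 + 15252.78 = 15623.1
ΣP(1997)Q(1998) = 217.21×2 + 2847.53×6 = 434.42 + 17085.18 = 17519.6
P = 15623.1 / 17519.6 × 100 = 89.1750
Fisher = √(L × P) = √(89.1995 × 89.1750) = 89.1872

89.19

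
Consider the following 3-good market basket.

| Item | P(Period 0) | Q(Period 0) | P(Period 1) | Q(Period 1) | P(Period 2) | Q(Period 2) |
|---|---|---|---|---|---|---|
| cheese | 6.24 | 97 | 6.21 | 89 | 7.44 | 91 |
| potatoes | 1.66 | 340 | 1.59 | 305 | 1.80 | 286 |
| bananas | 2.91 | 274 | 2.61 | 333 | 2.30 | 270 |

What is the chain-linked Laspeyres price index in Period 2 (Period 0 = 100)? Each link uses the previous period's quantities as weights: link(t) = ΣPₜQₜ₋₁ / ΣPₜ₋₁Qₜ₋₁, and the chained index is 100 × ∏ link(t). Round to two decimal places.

97.95

Link Period 0→Period 1:
ΣP(Period 1)Q(Period 0) = 6.21×97 + 1.59×340 + 2.61×274 = 602.37 + 540.6 + 715.14 = 1858.11
ΣP(Period 0)Q(Period 0) = 6.24×97 + 1.66×340 + 2.91×274 = 605.28 + 564.4 + 797.34 = 1967.02
link = 1858.11/1967.02 = 0.944632
Link Period 1→Period 2:
ΣP(Period 2)Q(Period 1) = 7.44×89 + 1.80×305 + 2.30×333 = 662.16 + 549 + 765.9 = 1977.06
ΣP(Period 1)Q(Period 1) = 6.21×89 + 1.59×305 + 2.61×333 = 552.69 + 484.95 + 869.13 = 1906.77
link = 1977.06/1906.77 = 1.036863
Chained index = 100 × 0.944632 × 1.036863 = 97.9454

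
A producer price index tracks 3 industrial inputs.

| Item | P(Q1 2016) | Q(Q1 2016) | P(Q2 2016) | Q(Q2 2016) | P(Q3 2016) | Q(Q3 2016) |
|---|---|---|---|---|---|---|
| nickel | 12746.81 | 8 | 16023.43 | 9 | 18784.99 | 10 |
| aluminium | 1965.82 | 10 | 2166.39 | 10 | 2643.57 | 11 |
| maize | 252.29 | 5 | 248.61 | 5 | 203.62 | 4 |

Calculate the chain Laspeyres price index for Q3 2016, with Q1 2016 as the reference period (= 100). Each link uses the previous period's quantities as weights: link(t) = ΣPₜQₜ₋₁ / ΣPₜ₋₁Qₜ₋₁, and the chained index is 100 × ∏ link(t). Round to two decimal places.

144.58

Link Q1 2016→Q2 2016:
ΣP(Q2 2016)Q(Q1 2016) = 16023.43×8 + 2166.39×10 + 248.61×5 = 128187.44 + 21663.9 + 1243.05 = 151094.39
ΣP(Q1 2016)Q(Q1 2016) = 12746.81×8 + 1965.82×10 + 252.29×5 = 101974.48 + 19658.2 + 1261.45 = 122894.13
link = 151094.39/122894.13 = 1.229468
Link Q2 2016→Q3 2016:
ΣP(Q3 2016)Q(Q2 2016) = 18784.99×9 + 2643.57×10 + 203.62×5 = 169064.91 + 26435.7 + 1018.1 = 196518.71
ΣP(Q2 2016)Q(Q2 2016) = 16023.43×9 + 2166.39×10 + 248.61×5 = 144210.87 + 21663.9 + 1243.05 = 167117.82
link = 196518.71/167117.82 = 1.175929
Chained index = 100 × 1.229468 × 1.175929 = 144.5767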